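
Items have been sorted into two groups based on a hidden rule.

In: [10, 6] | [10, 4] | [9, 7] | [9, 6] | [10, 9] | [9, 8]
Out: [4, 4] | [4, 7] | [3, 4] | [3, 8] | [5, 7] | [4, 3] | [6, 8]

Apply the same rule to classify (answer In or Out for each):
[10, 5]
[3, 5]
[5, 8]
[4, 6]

In, Out, Out, Out

The rule appears to be: first ≥ 7.
[10, 5] — first 10, hence In.
[3, 5] — first 3, hence Out.
[5, 8] — first 5, hence Out.
[4, 6] — first 4, hence Out.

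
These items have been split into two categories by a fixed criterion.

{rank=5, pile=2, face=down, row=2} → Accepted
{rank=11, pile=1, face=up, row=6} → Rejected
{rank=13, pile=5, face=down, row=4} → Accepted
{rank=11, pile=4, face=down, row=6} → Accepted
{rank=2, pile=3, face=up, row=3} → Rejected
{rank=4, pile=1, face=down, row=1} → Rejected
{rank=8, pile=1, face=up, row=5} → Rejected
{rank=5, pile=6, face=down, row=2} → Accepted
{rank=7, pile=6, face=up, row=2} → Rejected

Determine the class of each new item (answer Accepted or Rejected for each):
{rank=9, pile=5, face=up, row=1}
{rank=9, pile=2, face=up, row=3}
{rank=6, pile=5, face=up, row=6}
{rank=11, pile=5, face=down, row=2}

All 'Accepted' examples share one property — face is down AND row ≥ 2 — and every 'Rejected' example lacks it.

Rejected, Rejected, Rejected, Accepted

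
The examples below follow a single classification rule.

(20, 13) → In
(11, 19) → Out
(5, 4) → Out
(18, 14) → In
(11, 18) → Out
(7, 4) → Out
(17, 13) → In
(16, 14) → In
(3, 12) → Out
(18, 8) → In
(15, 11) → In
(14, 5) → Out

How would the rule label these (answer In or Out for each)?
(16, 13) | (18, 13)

In, In

The classifier is using: first ≥ 15.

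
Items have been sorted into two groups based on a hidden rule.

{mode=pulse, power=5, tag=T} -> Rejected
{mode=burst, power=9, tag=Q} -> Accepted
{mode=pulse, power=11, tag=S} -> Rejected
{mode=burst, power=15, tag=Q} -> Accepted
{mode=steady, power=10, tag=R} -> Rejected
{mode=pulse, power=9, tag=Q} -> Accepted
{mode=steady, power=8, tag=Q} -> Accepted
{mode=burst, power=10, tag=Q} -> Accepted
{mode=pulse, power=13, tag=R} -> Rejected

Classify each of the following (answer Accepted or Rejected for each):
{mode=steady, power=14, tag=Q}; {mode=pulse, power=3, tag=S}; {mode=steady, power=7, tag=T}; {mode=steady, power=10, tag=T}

Accepted, Rejected, Rejected, Rejected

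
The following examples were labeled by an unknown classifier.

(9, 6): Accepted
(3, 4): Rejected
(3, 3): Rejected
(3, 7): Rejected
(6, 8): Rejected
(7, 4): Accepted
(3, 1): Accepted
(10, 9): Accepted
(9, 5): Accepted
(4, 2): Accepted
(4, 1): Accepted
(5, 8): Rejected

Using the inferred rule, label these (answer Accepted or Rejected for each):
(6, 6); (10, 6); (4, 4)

The rule appears to be: first > second.
(6, 6): 6 = 6, does not pass → Rejected. (10, 6): 10 > 6, fits → Accepted. (4, 4): 4 = 4, does not pass → Rejected.

Rejected, Accepted, Rejected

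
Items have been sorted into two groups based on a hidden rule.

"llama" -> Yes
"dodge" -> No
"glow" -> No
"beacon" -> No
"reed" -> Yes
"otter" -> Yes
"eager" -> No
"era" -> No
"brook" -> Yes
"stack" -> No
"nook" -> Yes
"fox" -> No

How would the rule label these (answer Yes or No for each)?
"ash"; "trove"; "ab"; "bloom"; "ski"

Looking at the examples, the only property every 'Yes' case has and every 'No' case lacks is: has a double letter.
"ash" — no doubled letter, hence No. "trove" — no doubled letter, hence No. "ab" — no doubled letter, hence No. "bloom" — 'oo' doubled, hence Yes. "ski" — no doubled letter, hence No.

No, No, No, Yes, No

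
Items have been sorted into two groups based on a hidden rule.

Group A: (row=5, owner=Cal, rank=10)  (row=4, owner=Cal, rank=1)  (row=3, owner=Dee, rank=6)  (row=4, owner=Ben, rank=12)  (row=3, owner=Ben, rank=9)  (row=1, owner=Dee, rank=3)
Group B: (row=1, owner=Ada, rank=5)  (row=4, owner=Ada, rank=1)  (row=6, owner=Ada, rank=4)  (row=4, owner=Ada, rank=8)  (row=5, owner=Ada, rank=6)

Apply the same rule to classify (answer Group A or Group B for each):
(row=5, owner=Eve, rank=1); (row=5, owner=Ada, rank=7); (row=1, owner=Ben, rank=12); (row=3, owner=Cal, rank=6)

Group A, Group B, Group A, Group A

The common property of the 'Group A' items is: owner is not Ada. No 'Group B' item has it.
(row=5, owner=Eve, rank=1) → owner is Eve → Group A.
(row=5, owner=Ada, rank=7) → owner is Ada → Group B.
(row=1, owner=Ben, rank=12) → owner is Ben → Group A.
(row=3, owner=Cal, rank=6) → owner is Cal → Group A.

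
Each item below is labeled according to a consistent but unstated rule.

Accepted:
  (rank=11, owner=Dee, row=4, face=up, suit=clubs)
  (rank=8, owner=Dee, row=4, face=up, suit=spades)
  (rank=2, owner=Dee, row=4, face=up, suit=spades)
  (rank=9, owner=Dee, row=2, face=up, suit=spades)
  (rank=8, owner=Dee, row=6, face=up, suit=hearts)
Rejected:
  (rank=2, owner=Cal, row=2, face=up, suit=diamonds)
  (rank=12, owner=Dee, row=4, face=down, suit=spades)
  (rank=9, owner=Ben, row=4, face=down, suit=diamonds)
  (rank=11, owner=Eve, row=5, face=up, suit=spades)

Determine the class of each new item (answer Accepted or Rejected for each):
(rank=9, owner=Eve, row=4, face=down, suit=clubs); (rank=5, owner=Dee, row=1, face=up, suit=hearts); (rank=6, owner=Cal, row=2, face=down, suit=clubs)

Rejected, Accepted, Rejected

The common property of the 'Accepted' items is: owner is Dee AND face is up. No 'Rejected' item has it.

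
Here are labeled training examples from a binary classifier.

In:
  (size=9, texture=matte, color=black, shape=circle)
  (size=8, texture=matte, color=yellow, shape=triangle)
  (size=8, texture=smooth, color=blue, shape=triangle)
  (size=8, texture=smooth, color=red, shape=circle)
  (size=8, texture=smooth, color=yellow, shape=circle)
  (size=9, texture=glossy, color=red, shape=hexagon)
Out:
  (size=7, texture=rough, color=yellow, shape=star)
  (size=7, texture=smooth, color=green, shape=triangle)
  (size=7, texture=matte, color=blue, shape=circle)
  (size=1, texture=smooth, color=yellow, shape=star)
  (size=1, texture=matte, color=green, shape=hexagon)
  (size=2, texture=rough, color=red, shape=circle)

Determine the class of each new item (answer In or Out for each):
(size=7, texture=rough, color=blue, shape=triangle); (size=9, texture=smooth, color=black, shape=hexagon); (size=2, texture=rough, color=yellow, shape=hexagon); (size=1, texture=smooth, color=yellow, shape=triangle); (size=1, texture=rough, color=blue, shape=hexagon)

The pattern is that an item is 'In' exactly when: size ≥ 8.
(size=7, texture=rough, color=blue, shape=triangle) → size = 7 → Out. (size=9, texture=smooth, color=black, shape=hexagon) → size = 9 → In. (size=2, texture=rough, color=yellow, shape=hexagon) → size = 2 → Out. (size=1, texture=smooth, color=yellow, shape=triangle) → size = 1 → Out. (size=1, texture=rough, color=blue, shape=hexagon) → size = 1 → Out.

Out, In, Out, Out, Out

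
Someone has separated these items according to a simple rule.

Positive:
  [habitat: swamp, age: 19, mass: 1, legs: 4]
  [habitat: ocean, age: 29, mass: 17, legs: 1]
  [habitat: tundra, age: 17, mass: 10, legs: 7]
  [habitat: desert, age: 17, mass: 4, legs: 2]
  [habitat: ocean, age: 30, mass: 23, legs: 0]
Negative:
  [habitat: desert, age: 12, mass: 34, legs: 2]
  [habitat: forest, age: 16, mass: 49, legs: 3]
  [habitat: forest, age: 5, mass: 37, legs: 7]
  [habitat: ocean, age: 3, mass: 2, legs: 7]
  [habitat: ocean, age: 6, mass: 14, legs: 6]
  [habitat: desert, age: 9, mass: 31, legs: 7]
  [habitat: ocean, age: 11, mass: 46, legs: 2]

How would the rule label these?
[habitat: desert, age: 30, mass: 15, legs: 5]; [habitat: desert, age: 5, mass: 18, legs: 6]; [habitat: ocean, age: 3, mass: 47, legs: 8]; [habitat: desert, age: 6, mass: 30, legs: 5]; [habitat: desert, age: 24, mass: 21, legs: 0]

Positive, Negative, Negative, Negative, Positive

All 'Positive' examples share one property — age ≥ 17 — and every 'Negative' example lacks it.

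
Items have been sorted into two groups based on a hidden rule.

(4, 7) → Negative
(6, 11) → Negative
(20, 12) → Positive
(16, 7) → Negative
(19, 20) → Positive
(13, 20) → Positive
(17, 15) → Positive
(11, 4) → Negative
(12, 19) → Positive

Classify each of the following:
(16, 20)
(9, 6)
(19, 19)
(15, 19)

'Positive' ⟺ sum ≥ 31.
Positive: (16, 20), since 16+20 = 36.
Negative: (9, 6), since 9+6 = 15.
Positive: (19, 19), since 19+19 = 38.
Positive: (15, 19), since 15+19 = 34.

Positive, Negative, Positive, Positive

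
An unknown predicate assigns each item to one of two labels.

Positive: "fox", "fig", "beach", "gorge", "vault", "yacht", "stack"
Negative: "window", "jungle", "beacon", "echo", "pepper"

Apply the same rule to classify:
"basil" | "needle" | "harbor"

Positive, Negative, Negative

All 'Positive' examples share one property — odd length — and every 'Negative' example lacks it.
"basil": length 5 — meets the rule, so Positive.
"needle": length 6 — doesn't qualify, so Negative.
"harbor": length 6 — doesn't qualify, so Negative.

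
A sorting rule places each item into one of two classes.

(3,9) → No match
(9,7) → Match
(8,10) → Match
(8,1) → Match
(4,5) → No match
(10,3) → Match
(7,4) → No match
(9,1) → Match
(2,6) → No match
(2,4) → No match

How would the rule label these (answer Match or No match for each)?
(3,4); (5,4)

The distinguishing property — first ≥ 8 — holds for all the 'Match' cases and none of the 'No match' cases.
(3,4): No match (first 3). (5,4): No match (first 5).

No match, No match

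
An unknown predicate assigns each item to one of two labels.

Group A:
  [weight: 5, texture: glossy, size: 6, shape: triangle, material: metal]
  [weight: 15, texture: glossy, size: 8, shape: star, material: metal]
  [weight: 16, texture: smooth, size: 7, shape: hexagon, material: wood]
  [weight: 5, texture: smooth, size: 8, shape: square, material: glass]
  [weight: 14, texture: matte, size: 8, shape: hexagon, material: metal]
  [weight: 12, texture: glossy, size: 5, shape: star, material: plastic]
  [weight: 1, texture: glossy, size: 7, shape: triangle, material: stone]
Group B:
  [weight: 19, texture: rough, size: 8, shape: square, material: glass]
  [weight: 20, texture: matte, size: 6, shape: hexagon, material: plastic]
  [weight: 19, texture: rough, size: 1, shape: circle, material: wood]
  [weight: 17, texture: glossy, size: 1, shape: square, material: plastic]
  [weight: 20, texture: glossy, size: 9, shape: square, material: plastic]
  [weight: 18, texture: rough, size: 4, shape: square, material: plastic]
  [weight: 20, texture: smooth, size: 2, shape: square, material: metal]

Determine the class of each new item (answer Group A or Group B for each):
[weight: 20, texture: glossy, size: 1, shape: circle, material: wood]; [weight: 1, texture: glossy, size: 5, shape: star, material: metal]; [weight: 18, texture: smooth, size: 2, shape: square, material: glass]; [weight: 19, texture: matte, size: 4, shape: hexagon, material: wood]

The simplest hypothesis consistent with all the labels is: weight ≤ 16.
[weight: 20, texture: glossy, size: 1, shape: circle, material: wood]: weight = 20 — fails the rule, so Group B. [weight: 1, texture: glossy, size: 5, shape: star, material: metal]: weight = 1 — passes, so Group A. [weight: 18, texture: smooth, size: 2, shape: square, material: glass]: weight = 18 — fails the rule, so Group B. [weight: 19, texture: matte, size: 4, shape: hexagon, material: wood]: weight = 19 — fails the rule, so Group B.

Group B, Group A, Group B, Group B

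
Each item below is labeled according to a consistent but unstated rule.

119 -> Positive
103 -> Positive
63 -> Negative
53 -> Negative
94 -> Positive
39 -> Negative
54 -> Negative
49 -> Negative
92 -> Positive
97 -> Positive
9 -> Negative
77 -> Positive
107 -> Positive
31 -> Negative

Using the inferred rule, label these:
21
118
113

Negative, Positive, Positive

The simplest hypothesis consistent with all the labels is: at least 77.
21: Negative (21 < 77). 118: Positive (118 ≥ 77). 113: Positive (113 ≥ 77).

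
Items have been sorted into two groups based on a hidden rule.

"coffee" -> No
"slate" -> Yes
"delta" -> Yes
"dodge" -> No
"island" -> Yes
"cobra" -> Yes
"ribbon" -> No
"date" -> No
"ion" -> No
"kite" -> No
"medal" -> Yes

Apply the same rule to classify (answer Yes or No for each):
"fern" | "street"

The rule appears to be: length ≥ 5 AND contains 'a'.
No: "fern", since length 4, no 'a'.
No: "street", since length 6, no 'a'.

No, No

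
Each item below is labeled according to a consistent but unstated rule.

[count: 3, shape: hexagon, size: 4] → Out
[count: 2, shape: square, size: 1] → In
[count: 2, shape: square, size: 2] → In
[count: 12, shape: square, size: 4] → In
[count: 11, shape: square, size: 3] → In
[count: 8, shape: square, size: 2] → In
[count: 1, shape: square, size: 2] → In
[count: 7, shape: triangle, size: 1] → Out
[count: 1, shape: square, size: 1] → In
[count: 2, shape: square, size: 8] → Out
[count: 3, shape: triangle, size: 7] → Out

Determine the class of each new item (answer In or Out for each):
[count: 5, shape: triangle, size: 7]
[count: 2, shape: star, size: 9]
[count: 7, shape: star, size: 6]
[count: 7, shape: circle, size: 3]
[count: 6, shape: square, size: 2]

Out, Out, Out, Out, In

The simplest hypothesis consistent with all the labels is: shape is square AND size ≤ 4.
[count: 5, shape: triangle, size: 7] — shape is triangle, size = 7, hence Out. [count: 2, shape: star, size: 9] — shape is star, size = 9, hence Out. [count: 7, shape: star, size: 6] — shape is star, size = 6, hence Out. [count: 7, shape: circle, size: 3] — shape is circle, size = 3, hence Out. [count: 6, shape: square, size: 2] — shape is square, size = 2, hence In.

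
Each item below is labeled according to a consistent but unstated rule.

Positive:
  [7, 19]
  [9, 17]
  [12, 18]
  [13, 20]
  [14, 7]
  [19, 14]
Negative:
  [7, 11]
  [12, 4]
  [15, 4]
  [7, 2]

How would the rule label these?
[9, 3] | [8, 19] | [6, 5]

Negative, Positive, Negative

The pattern is that an item is 'Positive' exactly when: sum ≥ 21.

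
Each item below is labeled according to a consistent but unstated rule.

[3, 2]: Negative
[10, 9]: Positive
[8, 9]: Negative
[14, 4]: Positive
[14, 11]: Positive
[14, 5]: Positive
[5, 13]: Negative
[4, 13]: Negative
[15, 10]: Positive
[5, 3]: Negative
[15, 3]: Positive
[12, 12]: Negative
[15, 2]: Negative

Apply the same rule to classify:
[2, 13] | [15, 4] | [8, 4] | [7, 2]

Negative, Positive, Negative, Negative

The simplest hypothesis consistent with all the labels is: first > second AND sum ≥ 18.
[2, 13] — 2 < 13, 2+13 = 15, hence Negative. [15, 4] — 15 > 4, 15+4 = 19, hence Positive. [8, 4] — 8 > 4, 8+4 = 12, hence Negative. [7, 2] — 7 > 2, 7+2 = 9, hence Negative.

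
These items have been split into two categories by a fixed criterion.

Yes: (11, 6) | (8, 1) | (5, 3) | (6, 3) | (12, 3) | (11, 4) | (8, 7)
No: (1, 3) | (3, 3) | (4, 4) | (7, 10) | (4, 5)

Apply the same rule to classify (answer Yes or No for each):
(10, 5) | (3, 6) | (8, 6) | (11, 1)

The simplest hypothesis consistent with all the labels is: first > second.
(10, 5): Yes (10 > 5). (3, 6): No (3 < 6). (8, 6): Yes (8 > 6). (11, 1): Yes (11 > 1).

Yes, No, Yes, Yes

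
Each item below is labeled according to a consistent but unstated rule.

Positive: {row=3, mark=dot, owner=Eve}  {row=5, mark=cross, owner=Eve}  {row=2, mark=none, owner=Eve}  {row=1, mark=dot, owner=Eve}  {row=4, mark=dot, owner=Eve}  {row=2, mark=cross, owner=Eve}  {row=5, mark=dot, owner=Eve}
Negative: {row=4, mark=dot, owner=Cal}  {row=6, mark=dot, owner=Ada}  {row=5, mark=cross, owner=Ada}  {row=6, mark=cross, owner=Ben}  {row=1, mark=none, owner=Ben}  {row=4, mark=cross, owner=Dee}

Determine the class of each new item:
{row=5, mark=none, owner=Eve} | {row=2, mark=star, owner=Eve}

Every 'Positive' example satisfies: owner is Eve. None of the 'Negative' examples do.
{row=5, mark=none, owner=Eve} — owner is Eve, hence Positive.
{row=2, mark=star, owner=Eve} — owner is Eve, hence Positive.

Positive, Positive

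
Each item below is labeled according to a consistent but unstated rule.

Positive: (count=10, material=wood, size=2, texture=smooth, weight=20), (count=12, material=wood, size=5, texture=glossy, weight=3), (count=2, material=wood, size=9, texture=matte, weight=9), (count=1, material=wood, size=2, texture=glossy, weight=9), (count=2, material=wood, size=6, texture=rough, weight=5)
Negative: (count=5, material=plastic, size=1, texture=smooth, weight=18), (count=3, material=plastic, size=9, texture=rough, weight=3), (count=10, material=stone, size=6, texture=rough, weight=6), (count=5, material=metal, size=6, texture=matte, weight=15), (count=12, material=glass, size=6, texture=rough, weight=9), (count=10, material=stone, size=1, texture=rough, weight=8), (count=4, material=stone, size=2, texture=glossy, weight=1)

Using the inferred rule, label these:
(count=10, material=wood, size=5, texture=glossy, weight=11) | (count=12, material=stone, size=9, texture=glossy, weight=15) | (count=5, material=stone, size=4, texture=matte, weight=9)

Positive, Negative, Negative

The common property of the 'Positive' items is: material is wood. No 'Negative' item has it.
Positive: (count=10, material=wood, size=5, texture=glossy, weight=11), since material is wood. Negative: (count=12, material=stone, size=9, texture=glossy, weight=15), since material is stone. Negative: (count=5, material=stone, size=4, texture=matte, weight=9), since material is stone.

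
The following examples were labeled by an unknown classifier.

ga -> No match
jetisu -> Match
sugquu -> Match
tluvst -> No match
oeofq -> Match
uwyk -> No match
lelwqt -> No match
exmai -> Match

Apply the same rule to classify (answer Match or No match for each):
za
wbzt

Rule: has ≥ 2 vowels. This holds for each 'Match' example and fails for each 'No match' one.
za: No match (1 vowel).
wbzt: No match (0 vowels).

No match, No match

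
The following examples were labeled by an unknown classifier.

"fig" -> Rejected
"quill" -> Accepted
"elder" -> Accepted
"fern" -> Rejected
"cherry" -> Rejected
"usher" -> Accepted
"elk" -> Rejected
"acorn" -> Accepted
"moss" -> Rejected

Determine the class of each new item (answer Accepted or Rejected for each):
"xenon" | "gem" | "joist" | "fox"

A rule that fits every label: length 5 — true of each 'Accepted' example, false of each 'Rejected' one.

Accepted, Rejected, Accepted, Rejected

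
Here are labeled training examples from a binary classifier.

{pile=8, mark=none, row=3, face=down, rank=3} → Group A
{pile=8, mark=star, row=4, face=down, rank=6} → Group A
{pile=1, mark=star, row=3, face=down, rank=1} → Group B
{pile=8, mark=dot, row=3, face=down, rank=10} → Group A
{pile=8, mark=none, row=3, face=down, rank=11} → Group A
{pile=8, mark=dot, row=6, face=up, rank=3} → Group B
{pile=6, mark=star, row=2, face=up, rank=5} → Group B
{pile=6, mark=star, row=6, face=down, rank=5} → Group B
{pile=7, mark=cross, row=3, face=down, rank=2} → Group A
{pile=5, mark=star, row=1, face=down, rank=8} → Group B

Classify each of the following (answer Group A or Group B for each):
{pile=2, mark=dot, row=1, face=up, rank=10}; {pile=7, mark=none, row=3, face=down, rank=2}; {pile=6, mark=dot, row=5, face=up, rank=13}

Group B, Group A, Group B

The pattern is that an item is 'Group A' exactly when: face is down AND pile ≥ 7.
{pile=2, mark=dot, row=1, face=up, rank=10} — face is up, pile = 2, hence Group B. {pile=7, mark=none, row=3, face=down, rank=2} — face is down, pile = 7, hence Group A. {pile=6, mark=dot, row=5, face=up, rank=13} — face is up, pile = 6, hence Group B.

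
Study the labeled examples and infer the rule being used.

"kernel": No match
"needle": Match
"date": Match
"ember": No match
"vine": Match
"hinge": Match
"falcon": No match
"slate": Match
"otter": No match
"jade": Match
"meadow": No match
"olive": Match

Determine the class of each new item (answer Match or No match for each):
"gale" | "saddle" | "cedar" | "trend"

Match, Match, No match, No match

Every 'Match' example satisfies: ends with 'e'. None of the 'No match' examples do.
"gale": ends with 'e', qualifies → Match.
"saddle": ends with 'e', qualifies → Match.
"cedar": ends with 'r', doesn't match → No match.
"trend": ends with 'd', doesn't match → No match.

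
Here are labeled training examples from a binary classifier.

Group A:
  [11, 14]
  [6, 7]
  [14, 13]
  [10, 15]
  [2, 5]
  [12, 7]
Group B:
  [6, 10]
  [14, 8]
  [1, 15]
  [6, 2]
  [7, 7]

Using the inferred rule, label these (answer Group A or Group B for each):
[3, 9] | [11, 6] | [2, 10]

Group B, Group A, Group B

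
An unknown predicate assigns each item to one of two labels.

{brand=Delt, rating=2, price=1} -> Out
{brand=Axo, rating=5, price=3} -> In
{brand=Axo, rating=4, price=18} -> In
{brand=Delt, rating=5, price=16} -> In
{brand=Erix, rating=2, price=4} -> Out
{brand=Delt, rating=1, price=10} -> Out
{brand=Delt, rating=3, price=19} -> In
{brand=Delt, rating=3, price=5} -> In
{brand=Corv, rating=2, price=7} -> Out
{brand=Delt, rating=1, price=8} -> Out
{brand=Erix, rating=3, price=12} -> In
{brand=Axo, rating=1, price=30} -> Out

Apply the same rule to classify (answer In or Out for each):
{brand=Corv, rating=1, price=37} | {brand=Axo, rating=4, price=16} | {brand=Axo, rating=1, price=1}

Every 'In' example satisfies: rating ≥ 3. None of the 'Out' examples do.
{brand=Corv, rating=1, price=37}: rating = 1, doesn't qualify → Out. {brand=Axo, rating=4, price=16}: rating = 4, has this property → In. {brand=Axo, rating=1, price=1}: rating = 1, doesn't qualify → Out.

Out, In, Out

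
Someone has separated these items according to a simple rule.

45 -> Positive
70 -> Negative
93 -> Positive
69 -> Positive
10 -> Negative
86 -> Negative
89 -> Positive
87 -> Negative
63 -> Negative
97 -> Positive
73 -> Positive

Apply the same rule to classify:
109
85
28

Positive, Positive, Negative

Checking candidate rules against both groups, what survives is: ≡ 1 (mod 4).
109 → 109 mod 4 = 1 → Positive.
85 → 85 mod 4 = 1 → Positive.
28 → 28 mod 4 = 0 → Negative.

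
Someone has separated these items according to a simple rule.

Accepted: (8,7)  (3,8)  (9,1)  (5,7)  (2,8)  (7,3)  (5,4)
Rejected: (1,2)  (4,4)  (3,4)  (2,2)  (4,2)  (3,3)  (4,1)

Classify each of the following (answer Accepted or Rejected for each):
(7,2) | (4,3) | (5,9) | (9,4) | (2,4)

The classifier is using: sum ≥ 9.
(7,2) — 7+2 = 9, hence Accepted. (4,3) — 4+3 = 7, hence Rejected. (5,9) — 5+9 = 14, hence Accepted. (9,4) — 9+4 = 13, hence Accepted. (2,4) — 2+4 = 6, hence Rejected.

Accepted, Rejected, Accepted, Accepted, Rejected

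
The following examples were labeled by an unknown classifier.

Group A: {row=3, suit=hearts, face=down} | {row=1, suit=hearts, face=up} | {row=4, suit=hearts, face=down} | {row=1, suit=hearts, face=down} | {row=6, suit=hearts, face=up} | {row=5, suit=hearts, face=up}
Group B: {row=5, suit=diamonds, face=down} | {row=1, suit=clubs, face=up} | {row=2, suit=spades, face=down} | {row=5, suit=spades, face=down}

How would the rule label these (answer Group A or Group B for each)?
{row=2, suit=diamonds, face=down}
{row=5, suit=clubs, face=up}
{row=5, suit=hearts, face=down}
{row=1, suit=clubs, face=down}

Rule: suit is hearts. This holds for each 'Group A' example and fails for each 'Group B' one.
{row=2, suit=diamonds, face=down}: suit is diamonds — fails the rule, so Group B.
{row=5, suit=clubs, face=up}: suit is clubs — fails the rule, so Group B.
{row=5, suit=hearts, face=down}: suit is hearts — satisfies this, so Group A.
{row=1, suit=clubs, face=down}: suit is clubs — fails the rule, so Group B.

Group B, Group B, Group A, Group B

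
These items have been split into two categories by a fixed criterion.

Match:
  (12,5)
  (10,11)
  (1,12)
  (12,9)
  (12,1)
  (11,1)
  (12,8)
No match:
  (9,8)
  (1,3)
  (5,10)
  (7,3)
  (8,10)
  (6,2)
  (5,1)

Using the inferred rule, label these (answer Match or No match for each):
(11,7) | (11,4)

Match, Match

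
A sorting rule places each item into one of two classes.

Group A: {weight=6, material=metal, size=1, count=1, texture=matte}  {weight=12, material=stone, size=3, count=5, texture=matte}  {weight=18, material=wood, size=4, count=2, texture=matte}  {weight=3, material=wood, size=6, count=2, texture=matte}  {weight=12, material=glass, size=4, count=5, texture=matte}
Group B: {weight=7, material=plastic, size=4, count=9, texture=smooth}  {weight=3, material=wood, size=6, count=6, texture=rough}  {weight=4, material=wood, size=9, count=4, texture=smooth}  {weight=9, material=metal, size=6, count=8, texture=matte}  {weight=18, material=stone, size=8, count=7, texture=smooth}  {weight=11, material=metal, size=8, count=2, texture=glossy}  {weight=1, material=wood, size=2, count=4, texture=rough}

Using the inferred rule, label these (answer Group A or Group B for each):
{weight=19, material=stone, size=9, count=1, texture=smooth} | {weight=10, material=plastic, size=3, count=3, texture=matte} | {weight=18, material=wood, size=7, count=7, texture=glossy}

A rule that fits every label: texture is matte AND count ≤ 5 — true of each 'Group A' example, false of each 'Group B' one.

Group B, Group A, Group B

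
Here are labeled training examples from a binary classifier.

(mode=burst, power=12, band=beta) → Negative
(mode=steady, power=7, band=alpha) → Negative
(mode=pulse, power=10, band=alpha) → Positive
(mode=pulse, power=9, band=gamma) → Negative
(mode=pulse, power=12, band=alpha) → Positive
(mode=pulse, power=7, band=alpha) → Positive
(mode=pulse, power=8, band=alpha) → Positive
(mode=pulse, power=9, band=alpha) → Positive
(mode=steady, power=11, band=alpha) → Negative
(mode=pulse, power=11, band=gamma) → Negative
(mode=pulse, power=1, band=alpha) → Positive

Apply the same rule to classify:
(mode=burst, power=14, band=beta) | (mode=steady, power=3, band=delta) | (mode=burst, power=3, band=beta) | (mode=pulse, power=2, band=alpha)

Negative, Negative, Negative, Positive

All 'Positive' examples share one property — mode is pulse AND band is alpha — and every 'Negative' example lacks it.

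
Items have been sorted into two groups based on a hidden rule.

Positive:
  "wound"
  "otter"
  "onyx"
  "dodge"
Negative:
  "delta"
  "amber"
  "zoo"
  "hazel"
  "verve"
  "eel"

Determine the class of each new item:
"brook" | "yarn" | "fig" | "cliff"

The distinguishing property — length ≥ 4 AND contains 'o' — holds for all the 'Positive' cases and none of the 'Negative' cases.
"brook" — length 5, has 'o', hence Positive.
"yarn" — length 4, no 'o', hence Negative.
"fig" — length 3, no 'o', hence Negative.
"cliff" — length 5, no 'o', hence Negative.

Positive, Negative, Negative, Negative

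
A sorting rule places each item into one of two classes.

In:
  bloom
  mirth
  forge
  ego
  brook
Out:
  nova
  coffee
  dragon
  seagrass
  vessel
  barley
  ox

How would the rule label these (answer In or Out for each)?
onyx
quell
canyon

Out, In, Out

Checking candidate rules against both groups, what survives is: odd length.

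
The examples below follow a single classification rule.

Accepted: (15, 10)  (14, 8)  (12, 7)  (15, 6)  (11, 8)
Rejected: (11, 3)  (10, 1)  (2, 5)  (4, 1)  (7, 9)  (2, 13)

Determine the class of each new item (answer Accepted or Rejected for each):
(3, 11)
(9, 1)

Rejected, Rejected

The classifier is using: sum ≥ 19.
Rejected: (3, 11), since 3+11 = 14.
Rejected: (9, 1), since 9+1 = 10.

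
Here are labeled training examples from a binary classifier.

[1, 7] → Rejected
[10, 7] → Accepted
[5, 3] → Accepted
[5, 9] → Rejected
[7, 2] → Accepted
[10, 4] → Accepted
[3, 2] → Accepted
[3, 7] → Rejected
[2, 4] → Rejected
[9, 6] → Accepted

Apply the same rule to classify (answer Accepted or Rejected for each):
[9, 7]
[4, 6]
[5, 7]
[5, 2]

Accepted, Rejected, Rejected, Accepted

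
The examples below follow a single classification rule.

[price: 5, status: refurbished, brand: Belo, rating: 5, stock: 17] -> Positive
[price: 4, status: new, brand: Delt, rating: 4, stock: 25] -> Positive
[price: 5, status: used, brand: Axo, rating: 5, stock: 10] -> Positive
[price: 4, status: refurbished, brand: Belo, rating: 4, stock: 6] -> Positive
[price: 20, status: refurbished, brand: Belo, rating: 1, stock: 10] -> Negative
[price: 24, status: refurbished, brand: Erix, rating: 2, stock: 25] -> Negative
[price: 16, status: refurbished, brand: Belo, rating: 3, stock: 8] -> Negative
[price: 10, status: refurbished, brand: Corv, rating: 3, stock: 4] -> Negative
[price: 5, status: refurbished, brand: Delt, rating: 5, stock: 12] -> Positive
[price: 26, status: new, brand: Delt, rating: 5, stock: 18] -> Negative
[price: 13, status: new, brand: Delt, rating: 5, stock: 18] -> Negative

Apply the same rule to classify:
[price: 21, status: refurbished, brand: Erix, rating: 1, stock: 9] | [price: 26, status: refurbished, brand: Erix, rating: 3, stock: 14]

Negative, Negative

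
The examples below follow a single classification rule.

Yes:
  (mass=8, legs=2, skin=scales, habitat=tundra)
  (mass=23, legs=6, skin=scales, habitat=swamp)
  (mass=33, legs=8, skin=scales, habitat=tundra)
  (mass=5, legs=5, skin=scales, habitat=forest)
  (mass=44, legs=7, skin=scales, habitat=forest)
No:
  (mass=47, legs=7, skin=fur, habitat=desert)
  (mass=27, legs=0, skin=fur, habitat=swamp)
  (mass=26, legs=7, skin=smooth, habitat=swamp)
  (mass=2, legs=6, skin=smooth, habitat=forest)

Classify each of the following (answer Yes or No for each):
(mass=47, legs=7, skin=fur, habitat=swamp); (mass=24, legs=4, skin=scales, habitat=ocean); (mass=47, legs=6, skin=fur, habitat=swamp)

The simplest hypothesis consistent with all the labels is: skin is scales.
(mass=47, legs=7, skin=fur, habitat=swamp) — skin is fur, hence No.
(mass=24, legs=4, skin=scales, habitat=ocean) — skin is scales, hence Yes.
(mass=47, legs=6, skin=fur, habitat=swamp) — skin is fur, hence No.

No, Yes, No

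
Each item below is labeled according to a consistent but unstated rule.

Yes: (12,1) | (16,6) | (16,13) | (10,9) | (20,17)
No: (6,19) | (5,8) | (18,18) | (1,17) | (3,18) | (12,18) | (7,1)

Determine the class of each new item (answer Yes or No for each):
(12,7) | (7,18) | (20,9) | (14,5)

Yes, No, Yes, Yes

One predicate separates the groups cleanly: first > second AND first is even.
(12,7): 12 > 7, first 12 — checks out, so Yes. (7,18): 7 < 18, first 7 — doesn't qualify, so No. (20,9): 20 > 9, first 20 — checks out, so Yes. (14,5): 14 > 5, first 14 — checks out, so Yes.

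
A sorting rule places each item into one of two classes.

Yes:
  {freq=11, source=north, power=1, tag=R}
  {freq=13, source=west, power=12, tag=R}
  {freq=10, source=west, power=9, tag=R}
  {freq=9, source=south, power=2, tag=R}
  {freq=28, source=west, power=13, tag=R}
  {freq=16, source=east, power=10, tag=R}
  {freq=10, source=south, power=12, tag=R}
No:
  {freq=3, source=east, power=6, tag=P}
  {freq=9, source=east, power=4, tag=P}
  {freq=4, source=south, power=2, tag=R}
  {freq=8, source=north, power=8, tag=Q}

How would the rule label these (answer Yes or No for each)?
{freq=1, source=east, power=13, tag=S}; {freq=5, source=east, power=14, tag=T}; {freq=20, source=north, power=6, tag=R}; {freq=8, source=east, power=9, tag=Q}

Rule: tag is R AND freq ≥ 8. This holds for each 'Yes' example and fails for each 'No' one.
{freq=1, source=east, power=13, tag=S}: tag is S, freq = 1, fails the rule → No.
{freq=5, source=east, power=14, tag=T}: tag is T, freq = 5, fails the rule → No.
{freq=20, source=north, power=6, tag=R}: tag is R, freq = 20, has this property → Yes.
{freq=8, source=east, power=9, tag=Q}: tag is Q, freq = 8, fails the rule → No.

No, No, Yes, No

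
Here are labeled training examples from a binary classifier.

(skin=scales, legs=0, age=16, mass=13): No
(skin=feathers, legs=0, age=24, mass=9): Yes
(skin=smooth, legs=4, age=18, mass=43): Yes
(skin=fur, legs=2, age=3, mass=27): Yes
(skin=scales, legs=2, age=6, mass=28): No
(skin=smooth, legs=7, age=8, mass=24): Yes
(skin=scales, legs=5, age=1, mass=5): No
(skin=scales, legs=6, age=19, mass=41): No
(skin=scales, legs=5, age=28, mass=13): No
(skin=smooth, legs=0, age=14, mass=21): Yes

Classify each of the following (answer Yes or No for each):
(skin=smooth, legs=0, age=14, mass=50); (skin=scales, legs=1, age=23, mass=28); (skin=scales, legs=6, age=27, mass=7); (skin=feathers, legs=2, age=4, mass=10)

Yes, No, No, Yes

The rule appears to be: skin is not scales.
Yes: (skin=smooth, legs=0, age=14, mass=50), since skin is smooth.
No: (skin=scales, legs=1, age=23, mass=28), since skin is scales.
No: (skin=scales, legs=6, age=27, mass=7), since skin is scales.
Yes: (skin=feathers, legs=2, age=4, mass=10), since skin is feathers.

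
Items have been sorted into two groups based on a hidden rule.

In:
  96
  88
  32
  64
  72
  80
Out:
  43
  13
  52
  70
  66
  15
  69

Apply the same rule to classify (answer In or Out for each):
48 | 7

The pattern is that an item is 'In' exactly when: multiple of 8.
48: 48 = 8·6, satisfies this → In.
7: 7 = 8·0 + 7, lacks this property → Out.

In, Out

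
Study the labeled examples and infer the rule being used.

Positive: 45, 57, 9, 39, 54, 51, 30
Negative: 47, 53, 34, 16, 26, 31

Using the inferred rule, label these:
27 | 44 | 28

One predicate separates the groups cleanly: multiple of 3.

Positive, Negative, Negative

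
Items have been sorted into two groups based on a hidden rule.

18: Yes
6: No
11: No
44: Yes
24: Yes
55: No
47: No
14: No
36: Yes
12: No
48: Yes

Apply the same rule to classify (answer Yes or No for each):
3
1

The classifier is using: even AND at least 18.
3: 3 is odd, 3 < 18 — fails this test, so No. 1: 1 is odd, 1 < 18 — fails this test, so No.

No, No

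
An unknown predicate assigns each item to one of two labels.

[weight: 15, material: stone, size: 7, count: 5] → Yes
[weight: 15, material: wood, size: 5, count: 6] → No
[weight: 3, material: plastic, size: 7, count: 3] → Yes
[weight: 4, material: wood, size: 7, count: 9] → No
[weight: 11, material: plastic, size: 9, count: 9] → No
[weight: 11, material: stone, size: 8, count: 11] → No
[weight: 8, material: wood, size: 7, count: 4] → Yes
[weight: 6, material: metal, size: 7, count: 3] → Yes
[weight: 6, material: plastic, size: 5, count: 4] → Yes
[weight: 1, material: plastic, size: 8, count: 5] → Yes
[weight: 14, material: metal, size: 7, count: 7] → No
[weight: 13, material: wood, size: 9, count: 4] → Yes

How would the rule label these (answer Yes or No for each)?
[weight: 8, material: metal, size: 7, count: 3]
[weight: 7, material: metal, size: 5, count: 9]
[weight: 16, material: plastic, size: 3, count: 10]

Yes, No, No

The pattern is that an item is 'Yes' exactly when: count ≤ 5.
[weight: 8, material: metal, size: 7, count: 3]: Yes (count = 3).
[weight: 7, material: metal, size: 5, count: 9]: No (count = 9).
[weight: 16, material: plastic, size: 3, count: 10]: No (count = 10).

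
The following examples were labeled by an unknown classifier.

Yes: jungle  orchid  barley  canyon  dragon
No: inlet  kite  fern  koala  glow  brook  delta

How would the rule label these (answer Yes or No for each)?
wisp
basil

No, No

'Yes' ⟺ length 6.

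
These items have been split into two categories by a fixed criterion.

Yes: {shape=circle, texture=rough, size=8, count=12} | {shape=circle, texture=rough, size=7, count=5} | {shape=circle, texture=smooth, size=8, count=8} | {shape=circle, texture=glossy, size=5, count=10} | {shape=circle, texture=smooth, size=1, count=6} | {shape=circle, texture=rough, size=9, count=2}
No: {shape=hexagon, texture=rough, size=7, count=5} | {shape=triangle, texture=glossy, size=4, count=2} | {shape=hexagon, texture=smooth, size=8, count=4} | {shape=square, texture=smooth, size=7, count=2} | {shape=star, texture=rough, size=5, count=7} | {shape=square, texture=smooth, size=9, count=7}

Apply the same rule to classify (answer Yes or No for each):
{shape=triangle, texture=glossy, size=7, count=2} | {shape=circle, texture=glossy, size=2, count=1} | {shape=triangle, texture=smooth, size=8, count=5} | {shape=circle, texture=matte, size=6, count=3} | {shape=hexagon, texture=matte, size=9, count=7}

No, Yes, No, Yes, No

One predicate separates the groups cleanly: shape is circle.
{shape=triangle, texture=glossy, size=7, count=2}: shape is triangle — doesn't qualify, so No. {shape=circle, texture=glossy, size=2, count=1}: shape is circle — checks out, so Yes. {shape=triangle, texture=smooth, size=8, count=5}: shape is triangle — doesn't qualify, so No. {shape=circle, texture=matte, size=6, count=3}: shape is circle — checks out, so Yes. {shape=hexagon, texture=matte, size=9, count=7}: shape is hexagon — doesn't qualify, so No.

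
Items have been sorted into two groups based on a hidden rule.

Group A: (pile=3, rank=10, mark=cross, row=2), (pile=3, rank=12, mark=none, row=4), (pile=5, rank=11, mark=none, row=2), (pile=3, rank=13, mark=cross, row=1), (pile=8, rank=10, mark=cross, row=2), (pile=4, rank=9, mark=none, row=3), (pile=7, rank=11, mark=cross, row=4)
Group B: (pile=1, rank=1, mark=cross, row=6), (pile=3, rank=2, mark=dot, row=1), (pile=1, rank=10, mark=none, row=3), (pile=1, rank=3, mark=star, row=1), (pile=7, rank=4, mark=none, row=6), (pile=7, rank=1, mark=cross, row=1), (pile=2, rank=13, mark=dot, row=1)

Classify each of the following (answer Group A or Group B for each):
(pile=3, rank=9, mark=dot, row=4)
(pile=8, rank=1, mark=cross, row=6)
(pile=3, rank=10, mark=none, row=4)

Group A, Group B, Group A

The common property of the 'Group A' items is: rank ≥ 9 AND pile ≥ 3. No 'Group B' item has it.
(pile=3, rank=9, mark=dot, row=4): rank = 9, pile = 3, satisfies this → Group A. (pile=8, rank=1, mark=cross, row=6): rank = 1, pile = 8, lacks this property → Group B. (pile=3, rank=10, mark=none, row=4): rank = 10, pile = 3, satisfies this → Group A.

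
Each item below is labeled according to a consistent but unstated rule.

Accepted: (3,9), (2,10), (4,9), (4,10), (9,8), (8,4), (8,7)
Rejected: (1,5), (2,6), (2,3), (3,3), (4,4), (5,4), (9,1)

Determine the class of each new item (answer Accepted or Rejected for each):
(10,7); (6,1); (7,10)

Accepted, Rejected, Accepted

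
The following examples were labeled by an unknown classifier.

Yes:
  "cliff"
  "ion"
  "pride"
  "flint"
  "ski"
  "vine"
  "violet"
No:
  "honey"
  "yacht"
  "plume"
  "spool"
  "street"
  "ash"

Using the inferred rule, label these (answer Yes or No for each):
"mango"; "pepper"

Looking at the examples, the only property every 'Yes' case has and every 'No' case lacks is: contains 'i'.
"mango": no 'i', fails this test → No.
"pepper": no 'i', fails this test → No.

No, No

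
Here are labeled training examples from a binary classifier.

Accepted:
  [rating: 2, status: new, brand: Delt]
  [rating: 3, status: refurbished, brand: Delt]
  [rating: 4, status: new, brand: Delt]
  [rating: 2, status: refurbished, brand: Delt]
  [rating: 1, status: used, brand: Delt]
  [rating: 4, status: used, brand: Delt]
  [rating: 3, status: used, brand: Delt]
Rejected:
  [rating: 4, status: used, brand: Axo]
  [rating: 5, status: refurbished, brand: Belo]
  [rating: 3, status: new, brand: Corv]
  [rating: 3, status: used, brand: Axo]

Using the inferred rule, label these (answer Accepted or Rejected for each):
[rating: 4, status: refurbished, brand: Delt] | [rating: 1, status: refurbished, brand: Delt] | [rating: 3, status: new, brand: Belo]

Checking candidate rules against both groups, what survives is: brand is Delt.

Accepted, Accepted, Rejected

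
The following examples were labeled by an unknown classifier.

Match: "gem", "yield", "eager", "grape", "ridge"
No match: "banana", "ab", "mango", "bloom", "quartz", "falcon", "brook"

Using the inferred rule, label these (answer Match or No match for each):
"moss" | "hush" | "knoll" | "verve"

Looking at the examples, the only property every 'Match' case has and every 'No match' case lacks is: contains 'e'.
"moss" → no 'e' → No match. "hush" → no 'e' → No match. "knoll" → no 'e' → No match. "verve" → has 'e' → Match.

No match, No match, No match, Match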